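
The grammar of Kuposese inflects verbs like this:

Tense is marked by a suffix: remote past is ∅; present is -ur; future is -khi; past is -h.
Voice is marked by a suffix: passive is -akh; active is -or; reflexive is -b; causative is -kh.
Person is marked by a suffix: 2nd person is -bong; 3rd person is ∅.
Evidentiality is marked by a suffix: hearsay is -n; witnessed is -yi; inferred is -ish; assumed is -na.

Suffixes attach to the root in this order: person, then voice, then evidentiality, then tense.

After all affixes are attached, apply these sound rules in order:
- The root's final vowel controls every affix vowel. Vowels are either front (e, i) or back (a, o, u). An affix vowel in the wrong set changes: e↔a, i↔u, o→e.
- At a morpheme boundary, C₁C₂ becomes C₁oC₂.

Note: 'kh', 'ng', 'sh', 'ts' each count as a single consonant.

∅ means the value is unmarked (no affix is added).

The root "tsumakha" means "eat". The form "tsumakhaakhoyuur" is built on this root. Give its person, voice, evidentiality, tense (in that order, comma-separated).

3rd person, passive, witnessed, present

Segment: tsumakha-akh-yi-ur.
person: ∅ → 3rd person.
voice: -akh → passive.
evidentiality: -yi → witnessed.
tense: -ur → present.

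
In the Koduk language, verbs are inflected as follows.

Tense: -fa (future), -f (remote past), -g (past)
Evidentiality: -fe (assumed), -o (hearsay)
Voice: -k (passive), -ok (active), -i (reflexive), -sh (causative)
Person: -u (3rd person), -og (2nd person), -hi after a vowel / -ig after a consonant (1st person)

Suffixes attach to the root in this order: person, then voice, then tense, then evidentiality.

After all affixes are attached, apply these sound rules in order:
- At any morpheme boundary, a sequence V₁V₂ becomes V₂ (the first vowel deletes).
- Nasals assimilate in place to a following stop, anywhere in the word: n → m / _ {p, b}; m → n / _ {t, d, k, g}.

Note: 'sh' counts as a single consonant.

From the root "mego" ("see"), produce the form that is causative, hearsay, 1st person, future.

Attach person 1st person -hi (after vowel 'o') → megohi.
Attach voice causative -sh → megohish.
Attach tense future -fa → megohishfa.
Attach evidentiality hearsay -o → megohishfao.
Apply vowel deletion: megohishfao → megohishfo.
Nasal assimilation: no change.

megohishfo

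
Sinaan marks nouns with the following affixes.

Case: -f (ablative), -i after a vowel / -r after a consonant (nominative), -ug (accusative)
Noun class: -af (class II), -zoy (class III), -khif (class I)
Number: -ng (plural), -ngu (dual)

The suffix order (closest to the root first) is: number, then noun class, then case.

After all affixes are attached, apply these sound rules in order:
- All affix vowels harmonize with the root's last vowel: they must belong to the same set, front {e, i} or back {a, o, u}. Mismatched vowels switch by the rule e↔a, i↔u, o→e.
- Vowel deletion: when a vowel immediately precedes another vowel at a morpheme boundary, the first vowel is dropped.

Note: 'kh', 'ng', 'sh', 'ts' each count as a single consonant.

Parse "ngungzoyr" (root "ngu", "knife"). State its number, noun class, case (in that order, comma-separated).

plural, class III, nominative

Segment: ngu-ng-zoy-r.
number: -ng → plural.
noun class: -zoy → class III.
case: -i/r → nominative.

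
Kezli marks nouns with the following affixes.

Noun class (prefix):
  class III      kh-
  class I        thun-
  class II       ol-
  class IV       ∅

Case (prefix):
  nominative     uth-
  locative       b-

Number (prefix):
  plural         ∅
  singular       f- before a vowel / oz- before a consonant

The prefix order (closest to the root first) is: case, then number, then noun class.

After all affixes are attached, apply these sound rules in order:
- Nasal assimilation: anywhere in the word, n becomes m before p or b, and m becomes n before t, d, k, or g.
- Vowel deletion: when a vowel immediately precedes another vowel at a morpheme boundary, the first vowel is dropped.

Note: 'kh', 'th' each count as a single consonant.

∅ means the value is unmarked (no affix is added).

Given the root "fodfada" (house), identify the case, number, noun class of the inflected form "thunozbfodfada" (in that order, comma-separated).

Segment: thun-oz-b-fodfada.
case: b- → locative.
number: f/oz- → singular.
noun class: thun- → class I.

locative, singular, class I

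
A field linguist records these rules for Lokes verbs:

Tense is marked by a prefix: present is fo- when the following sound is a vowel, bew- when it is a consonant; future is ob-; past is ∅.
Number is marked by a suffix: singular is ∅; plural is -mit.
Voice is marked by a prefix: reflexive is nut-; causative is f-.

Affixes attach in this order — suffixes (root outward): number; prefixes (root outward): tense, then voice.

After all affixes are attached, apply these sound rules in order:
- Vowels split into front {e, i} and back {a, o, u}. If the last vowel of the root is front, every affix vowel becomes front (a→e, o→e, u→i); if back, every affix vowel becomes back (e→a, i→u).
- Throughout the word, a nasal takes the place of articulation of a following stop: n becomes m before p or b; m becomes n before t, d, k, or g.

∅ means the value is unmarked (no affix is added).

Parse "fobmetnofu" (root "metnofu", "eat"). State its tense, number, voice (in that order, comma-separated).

future, singular, causative

Segment: f-ob-metnofu.
tense: ob- → future.
number: ∅ → singular.
voice: f- → causative.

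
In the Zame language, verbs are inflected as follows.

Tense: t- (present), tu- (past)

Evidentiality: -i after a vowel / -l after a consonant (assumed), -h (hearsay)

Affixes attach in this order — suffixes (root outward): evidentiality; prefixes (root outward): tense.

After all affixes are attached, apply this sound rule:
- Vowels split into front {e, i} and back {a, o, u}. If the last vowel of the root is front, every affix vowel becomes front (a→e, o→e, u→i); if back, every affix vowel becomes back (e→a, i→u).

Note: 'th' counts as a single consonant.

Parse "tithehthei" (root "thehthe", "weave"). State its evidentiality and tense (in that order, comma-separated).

Segment: tu-thehthe-i.
evidentiality: -i/l → assumed.
tense: tu- → past.

assumed, past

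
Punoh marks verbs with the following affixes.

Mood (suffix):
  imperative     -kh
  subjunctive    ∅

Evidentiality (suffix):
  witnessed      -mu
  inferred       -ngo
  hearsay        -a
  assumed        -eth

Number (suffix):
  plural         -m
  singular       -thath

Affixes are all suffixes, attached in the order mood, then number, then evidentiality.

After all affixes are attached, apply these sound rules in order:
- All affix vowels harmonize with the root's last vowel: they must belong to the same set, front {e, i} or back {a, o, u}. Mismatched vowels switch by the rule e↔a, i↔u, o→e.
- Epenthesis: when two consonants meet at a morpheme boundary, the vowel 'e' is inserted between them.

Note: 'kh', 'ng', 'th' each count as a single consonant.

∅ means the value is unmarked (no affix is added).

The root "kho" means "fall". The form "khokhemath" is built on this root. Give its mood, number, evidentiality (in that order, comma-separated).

imperative, plural, assumed

Segment: kho-kh-m-eth.
mood: -kh → imperative.
number: -m → plural.
evidentiality: -eth → assumed.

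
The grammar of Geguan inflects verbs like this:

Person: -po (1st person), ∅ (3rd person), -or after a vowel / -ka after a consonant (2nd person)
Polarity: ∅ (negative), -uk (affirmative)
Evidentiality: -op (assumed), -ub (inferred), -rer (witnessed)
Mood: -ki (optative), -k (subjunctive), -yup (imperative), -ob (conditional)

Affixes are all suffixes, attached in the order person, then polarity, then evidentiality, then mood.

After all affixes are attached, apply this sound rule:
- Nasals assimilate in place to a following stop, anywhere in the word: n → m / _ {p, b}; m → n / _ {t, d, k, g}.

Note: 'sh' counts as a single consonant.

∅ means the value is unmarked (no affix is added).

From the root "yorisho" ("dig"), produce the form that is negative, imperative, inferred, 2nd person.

Attach person 2nd person -or (after vowel 'o') → yorishoor.
polarity = negative: zero marking, form stays yorishoor.
Attach evidentiality inferred -ub → yorishoorub.
Attach mood imperative -yup → yorishoorubyup.
Nasal assimilation: no change.

yorishoorubyup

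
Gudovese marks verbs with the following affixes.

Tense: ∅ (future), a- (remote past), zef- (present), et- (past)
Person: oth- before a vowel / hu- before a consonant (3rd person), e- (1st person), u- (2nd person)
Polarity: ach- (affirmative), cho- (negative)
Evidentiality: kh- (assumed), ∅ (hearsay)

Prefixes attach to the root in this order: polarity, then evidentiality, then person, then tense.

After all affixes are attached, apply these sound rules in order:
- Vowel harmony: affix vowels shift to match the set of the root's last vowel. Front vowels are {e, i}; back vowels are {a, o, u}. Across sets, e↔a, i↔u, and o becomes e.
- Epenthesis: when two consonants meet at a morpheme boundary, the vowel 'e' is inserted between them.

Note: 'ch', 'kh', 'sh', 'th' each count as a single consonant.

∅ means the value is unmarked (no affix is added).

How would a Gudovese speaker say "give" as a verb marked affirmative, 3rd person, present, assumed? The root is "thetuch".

Attach polarity affirmative ach- → achthetuch.
Attach evidentiality assumed kh- → khachthetuch.
Attach person 3rd person hu- (before consonant 'kh') → hukhachthetuch.
Attach tense present zef- → zefhukhachthetuch.
Apply vowel harmony: zefhukhachthetuch → zafhukhachthetuch.
Apply epenthesis: zafhukhachthetuch → zafehukhachethetuch.

zafehukhachethetuch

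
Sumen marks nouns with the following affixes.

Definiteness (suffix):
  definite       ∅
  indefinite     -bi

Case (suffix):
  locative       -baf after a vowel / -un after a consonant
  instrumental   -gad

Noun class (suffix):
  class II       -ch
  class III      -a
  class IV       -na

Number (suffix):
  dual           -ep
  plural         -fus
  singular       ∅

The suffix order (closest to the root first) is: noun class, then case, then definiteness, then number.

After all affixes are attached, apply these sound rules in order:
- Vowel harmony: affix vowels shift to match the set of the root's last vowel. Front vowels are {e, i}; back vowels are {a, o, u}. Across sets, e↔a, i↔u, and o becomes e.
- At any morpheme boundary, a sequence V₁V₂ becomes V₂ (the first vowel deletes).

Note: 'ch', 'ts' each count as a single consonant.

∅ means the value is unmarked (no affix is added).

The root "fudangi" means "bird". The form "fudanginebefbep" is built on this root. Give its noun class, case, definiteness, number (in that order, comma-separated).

Segment: fudangi-na-baf-bi-ep.
noun class: -na → class IV.
case: -baf/un → locative.
definiteness: -bi → indefinite.
number: -ep → dual.

class IV, locative, indefinite, dual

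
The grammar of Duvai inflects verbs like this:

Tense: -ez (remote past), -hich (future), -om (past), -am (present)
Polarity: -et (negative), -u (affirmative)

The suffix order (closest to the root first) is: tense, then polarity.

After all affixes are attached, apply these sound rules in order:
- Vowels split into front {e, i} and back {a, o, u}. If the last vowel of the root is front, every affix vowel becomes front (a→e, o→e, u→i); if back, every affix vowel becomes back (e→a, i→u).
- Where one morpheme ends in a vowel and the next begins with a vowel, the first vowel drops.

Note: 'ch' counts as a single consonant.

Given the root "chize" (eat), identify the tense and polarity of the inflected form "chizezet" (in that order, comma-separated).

remote past, negative

Segment: chize-ez-et.
tense: -ez → remote past.
polarity: -et → negative.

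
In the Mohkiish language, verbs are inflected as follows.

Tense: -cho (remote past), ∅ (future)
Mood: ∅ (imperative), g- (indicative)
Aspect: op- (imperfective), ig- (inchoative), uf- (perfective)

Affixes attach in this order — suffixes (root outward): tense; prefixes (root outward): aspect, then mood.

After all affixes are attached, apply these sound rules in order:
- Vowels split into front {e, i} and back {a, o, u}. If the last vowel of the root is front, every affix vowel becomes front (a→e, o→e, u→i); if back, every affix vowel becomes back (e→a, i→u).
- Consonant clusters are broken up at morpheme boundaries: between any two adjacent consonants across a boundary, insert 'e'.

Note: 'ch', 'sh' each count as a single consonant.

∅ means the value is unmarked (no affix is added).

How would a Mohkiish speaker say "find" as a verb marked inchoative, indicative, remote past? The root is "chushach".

Attach tense remote past -cho → chushachcho.
Attach aspect inchoative ig- → igchushachcho.
Attach mood indicative g- → gigchushachcho.
Apply vowel harmony: gigchushachcho → gugchushachcho.
Apply epenthesis: gugchushachcho → gugechushachecho.

gugechushachecho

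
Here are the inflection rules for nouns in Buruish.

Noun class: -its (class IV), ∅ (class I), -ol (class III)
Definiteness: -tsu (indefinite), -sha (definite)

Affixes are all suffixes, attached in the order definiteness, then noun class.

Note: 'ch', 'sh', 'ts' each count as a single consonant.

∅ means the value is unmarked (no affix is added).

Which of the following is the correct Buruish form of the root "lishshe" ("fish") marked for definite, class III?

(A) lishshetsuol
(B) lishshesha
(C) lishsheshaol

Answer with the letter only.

C

Attach definiteness definite -sha → lishshesha.
Attach noun class class III -ol → lishsheshaol.
So the correct form is lishsheshaol, option (C).
(B) lishshesha is wrong: it uses class I instead of class III for noun class.
(A) lishshetsuol is wrong: it uses indefinite instead of definite for definiteness.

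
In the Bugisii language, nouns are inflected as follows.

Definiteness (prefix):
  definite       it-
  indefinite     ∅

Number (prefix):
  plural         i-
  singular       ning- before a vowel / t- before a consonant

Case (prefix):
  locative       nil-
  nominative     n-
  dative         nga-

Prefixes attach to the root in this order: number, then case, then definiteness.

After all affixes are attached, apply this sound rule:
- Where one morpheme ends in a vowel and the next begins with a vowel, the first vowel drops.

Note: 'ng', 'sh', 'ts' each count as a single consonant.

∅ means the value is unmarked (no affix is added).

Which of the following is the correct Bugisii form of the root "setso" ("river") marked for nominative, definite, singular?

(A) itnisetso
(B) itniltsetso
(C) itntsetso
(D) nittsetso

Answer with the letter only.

C

Attach number singular t- (before consonant 's') → tsetso.
Attach case nominative n- → ntsetso.
Attach definiteness definite it- → itntsetso.
Vowel deletion: no change.
So the correct form is itntsetso, option (C).
(B) itniltsetso is wrong: it uses locative instead of nominative for case.
(A) itnisetso is wrong: it uses plural instead of singular for number.
(D) nittsetso is wrong: it has the affixes in the wrong order.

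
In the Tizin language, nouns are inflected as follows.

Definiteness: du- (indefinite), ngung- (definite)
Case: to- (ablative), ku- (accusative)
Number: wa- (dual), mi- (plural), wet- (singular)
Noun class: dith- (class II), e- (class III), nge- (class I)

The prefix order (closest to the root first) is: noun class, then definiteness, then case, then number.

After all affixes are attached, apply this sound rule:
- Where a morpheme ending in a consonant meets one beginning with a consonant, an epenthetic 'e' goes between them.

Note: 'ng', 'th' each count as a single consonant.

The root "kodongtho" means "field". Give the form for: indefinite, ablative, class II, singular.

wetetodudithekodongtho

Attach noun class class II dith- → dithkodongtho.
Attach definiteness indefinite du- → dudithkodongtho.
Attach case ablative to- → todudithkodongtho.
Attach number singular wet- → wettodudithkodongtho.
Apply epenthesis: wettodudithkodongtho → wetetodudithekodongtho.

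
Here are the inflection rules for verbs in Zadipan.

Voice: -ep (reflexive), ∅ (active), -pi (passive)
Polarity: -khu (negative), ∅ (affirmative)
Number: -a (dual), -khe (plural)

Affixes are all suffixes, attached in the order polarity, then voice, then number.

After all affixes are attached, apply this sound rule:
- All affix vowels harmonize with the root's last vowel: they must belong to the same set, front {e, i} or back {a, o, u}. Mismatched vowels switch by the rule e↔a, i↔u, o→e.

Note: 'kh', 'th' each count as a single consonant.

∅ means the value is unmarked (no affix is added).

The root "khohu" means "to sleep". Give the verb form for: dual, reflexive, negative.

Attach polarity negative -khu → khohukhu.
Attach voice reflexive -ep → khohukhuep.
Attach number dual -a → khohukhuepa.
Apply vowel harmony: khohukhuepa → khohukhuapa.

khohukhuapa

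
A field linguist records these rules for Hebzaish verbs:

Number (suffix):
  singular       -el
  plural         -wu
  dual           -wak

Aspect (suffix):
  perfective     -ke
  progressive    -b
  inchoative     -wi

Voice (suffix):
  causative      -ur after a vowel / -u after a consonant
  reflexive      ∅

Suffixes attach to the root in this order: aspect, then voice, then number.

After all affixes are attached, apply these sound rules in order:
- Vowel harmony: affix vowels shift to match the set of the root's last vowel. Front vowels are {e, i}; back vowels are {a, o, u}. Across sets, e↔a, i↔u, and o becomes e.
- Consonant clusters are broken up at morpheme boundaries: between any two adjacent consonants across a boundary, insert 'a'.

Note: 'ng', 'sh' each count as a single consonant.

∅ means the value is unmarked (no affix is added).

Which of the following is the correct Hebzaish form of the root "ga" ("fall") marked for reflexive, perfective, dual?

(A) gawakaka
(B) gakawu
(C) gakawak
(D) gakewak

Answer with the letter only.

C

Attach aspect perfective -ke → gake.
voice = reflexive: zero marking, form stays gake.
Attach number dual -wak → gakewak.
Apply vowel harmony: gakewak → gakawak.
Epenthesis: no change.
So the correct form is gakawak, option (C).
(B) gakawu is wrong: it uses plural instead of dual for number.
(A) gawakaka is wrong: it has the affixes in the wrong order.
(D) gakewak is wrong: it fails to apply the sound rule(s).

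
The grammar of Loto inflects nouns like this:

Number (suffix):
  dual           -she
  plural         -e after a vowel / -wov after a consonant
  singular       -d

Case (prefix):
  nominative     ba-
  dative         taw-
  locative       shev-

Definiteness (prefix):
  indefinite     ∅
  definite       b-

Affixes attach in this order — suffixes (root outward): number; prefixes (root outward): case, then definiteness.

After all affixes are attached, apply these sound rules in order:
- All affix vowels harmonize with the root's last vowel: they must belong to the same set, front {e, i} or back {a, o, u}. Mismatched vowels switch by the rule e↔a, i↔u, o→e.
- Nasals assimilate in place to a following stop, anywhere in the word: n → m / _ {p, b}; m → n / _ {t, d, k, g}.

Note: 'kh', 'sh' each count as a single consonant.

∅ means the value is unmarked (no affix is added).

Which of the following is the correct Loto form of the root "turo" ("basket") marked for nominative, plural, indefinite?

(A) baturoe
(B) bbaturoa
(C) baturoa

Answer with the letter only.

Attach case nominative ba- → baturo.
definiteness = indefinite: zero marking, form stays baturo.
Attach number plural -e (after vowel 'o') → baturoe.
Apply vowel harmony: baturoe → baturoa.
Nasal assimilation: no change.
So the correct form is baturoa, option (C).
(A) baturoe is wrong: it fails to apply the sound rule(s).
(B) bbaturoa is wrong: it uses definite instead of indefinite for definiteness.

C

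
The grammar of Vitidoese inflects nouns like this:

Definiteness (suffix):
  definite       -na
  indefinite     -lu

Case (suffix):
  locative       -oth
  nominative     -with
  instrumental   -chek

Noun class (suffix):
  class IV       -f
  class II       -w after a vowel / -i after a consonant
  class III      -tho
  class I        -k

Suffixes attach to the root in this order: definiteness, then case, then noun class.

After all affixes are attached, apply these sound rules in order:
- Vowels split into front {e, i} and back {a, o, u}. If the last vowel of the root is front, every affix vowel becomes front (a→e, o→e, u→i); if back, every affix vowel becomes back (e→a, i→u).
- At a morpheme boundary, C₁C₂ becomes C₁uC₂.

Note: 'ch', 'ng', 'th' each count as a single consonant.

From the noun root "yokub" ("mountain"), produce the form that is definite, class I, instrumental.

Attach definiteness definite -na → yokubna.
Attach case instrumental -chek → yokubnachek.
Attach noun class class I -k → yokubnachekk.
Apply vowel harmony: yokubnachekk → yokubnachakk.
Apply epenthesis: yokubnachakk → yokubunachakuk.

yokubunachakuk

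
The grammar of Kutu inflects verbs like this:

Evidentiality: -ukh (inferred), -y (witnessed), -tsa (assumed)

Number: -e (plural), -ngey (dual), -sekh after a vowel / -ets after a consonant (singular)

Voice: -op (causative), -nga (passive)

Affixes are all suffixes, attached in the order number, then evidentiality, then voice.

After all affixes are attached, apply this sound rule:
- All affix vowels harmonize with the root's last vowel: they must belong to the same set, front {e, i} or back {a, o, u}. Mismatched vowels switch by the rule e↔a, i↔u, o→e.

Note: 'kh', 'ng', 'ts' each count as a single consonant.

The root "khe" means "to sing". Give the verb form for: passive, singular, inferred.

Attach number singular -sekh (after vowel 'e') → khesekh.
Attach evidentiality inferred -ukh → khesekhukh.
Attach voice passive -nga → khesekhukhnga.
Apply vowel harmony: khesekhukhnga → khesekhikhnge.

khesekhikhnge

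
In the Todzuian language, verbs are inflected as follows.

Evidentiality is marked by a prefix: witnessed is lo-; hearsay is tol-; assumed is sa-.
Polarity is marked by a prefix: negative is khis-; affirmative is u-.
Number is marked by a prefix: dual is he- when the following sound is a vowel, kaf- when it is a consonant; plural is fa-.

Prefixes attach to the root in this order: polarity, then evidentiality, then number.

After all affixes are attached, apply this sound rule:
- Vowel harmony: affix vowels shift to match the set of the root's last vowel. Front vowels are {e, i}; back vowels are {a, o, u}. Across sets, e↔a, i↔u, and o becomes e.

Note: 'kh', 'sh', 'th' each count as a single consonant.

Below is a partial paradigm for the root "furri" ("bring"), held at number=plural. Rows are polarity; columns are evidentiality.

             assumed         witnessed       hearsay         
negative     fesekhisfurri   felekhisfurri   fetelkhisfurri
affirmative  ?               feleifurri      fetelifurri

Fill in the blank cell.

Attach polarity affirmative u- → ufurri.
Attach evidentiality assumed sa- → saufurri.
Attach number plural fa- → fasaufurri.
Apply vowel harmony: fasaufurri → feseifurri.

feseifurri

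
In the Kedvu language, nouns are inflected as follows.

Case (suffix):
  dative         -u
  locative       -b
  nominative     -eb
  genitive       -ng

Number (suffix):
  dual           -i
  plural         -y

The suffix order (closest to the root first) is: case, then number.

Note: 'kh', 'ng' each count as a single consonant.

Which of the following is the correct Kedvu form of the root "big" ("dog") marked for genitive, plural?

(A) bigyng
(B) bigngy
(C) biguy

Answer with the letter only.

Attach case genitive -ng → bigng.
Attach number plural -y → bigngy.
So the correct form is bigngy, option (B).
(A) bigyng is wrong: it has the affixes in the wrong order.
(C) biguy is wrong: it uses dative instead of genitive for case.

B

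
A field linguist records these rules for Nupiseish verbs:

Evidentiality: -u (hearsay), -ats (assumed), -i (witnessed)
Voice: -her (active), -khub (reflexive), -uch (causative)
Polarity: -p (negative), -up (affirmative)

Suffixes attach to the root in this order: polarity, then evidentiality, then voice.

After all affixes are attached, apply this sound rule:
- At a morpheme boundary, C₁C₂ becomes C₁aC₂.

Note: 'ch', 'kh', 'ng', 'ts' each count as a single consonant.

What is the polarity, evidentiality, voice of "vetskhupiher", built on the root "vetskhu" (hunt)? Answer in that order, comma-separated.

Segment: vetskhu-p-i-her.
polarity: -p → negative.
evidentiality: -i → witnessed.
voice: -her → active.

negative, witnessed, active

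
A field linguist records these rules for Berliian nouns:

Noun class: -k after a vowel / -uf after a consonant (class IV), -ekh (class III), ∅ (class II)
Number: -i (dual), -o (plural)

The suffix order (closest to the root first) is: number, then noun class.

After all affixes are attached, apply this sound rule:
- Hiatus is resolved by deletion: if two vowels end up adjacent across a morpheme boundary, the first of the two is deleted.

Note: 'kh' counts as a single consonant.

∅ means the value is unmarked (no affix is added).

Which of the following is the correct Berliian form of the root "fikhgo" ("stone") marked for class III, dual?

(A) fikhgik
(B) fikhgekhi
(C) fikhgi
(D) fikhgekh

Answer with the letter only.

Attach number dual -i → fikhgoi.
Attach noun class class III -ekh → fikhgoiekh.
Apply vowel deletion: fikhgoiekh → fikhgekh.
So the correct form is fikhgekh, option (D).
(A) fikhgik is wrong: it uses class IV instead of class III for noun class.
(C) fikhgi is wrong: it uses class II instead of class III for noun class.
(B) fikhgekhi is wrong: it has the affixes in the wrong order.

D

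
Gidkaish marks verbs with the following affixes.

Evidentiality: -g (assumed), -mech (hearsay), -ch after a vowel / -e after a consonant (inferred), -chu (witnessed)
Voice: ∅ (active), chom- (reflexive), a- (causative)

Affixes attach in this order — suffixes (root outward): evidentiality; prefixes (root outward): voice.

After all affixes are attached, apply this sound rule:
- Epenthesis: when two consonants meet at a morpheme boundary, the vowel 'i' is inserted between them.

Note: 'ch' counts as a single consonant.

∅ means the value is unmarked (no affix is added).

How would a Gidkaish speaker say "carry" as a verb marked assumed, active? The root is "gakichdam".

voice = active: zero marking, form stays gakichdam.
Attach evidentiality assumed -g → gakichdamg.
Apply epenthesis: gakichdamg → gakichdamig.

gakichdamig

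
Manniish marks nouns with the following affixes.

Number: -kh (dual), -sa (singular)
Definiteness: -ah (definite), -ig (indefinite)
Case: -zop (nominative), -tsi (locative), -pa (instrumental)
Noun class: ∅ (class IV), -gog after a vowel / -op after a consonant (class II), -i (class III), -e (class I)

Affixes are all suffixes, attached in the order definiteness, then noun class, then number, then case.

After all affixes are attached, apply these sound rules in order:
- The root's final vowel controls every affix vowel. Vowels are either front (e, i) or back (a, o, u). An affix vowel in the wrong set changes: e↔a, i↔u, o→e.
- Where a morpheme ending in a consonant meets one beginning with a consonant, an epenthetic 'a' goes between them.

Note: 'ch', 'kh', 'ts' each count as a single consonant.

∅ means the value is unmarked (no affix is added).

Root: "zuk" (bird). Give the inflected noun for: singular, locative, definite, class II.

zukahopasatsu

Attach definiteness definite -ah → zukah.
Attach noun class class II -op (after consonant 'h') → zukahop.
Attach number singular -sa → zukahopsa.
Attach case locative -tsi → zukahopsatsi.
Apply vowel harmony: zukahopsatsi → zukahopsatsu.
Apply epenthesis: zukahopsatsu → zukahopasatsu.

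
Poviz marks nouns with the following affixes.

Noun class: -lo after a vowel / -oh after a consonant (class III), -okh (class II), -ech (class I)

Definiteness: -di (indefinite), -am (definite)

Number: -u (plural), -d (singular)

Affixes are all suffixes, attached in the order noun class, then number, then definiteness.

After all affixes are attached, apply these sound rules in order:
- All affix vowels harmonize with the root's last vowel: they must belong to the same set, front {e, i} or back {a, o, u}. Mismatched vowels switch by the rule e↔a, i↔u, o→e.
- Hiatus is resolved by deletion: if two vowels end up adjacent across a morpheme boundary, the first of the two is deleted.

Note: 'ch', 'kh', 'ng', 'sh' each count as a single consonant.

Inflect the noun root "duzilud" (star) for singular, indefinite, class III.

Attach noun class class III -oh (after consonant 'd') → duziludoh.
Attach number singular -d → duziludohd.
Attach definiteness indefinite -di → duziludohddi.
Apply vowel harmony: duziludohddi → duziludohddu.
Vowel deletion: no change.

duziludohddu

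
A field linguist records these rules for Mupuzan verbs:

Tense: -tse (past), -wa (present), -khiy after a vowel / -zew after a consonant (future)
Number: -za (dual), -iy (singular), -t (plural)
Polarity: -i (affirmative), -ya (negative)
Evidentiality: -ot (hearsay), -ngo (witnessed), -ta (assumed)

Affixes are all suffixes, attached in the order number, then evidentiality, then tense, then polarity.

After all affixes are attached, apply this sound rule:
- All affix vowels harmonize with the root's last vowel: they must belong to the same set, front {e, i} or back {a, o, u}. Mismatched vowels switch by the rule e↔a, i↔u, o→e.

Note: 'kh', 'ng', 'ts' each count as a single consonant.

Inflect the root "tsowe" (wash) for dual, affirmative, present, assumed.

tsowezetewei

Attach number dual -za → tsoweza.
Attach evidentiality assumed -ta → tsowezata.
Attach tense present -wa → tsowezatawa.
Attach polarity affirmative -i → tsowezatawai.
Apply vowel harmony: tsowezatawai → tsowezetewei.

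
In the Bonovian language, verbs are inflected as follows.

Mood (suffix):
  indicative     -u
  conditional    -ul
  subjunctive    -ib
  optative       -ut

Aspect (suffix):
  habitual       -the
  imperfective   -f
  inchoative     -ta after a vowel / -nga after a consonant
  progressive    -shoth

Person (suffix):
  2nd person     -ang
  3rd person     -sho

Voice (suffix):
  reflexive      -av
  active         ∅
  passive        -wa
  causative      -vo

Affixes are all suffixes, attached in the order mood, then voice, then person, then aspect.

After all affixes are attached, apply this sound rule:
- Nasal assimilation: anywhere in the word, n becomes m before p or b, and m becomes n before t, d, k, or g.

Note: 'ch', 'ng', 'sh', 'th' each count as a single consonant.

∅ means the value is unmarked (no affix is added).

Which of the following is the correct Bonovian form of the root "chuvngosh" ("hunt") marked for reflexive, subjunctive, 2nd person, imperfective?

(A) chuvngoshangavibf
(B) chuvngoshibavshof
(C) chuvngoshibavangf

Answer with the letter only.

Attach mood subjunctive -ib → chuvngoshib.
Attach voice reflexive -av → chuvngoshibav.
Attach person 2nd person -ang → chuvngoshibavang.
Attach aspect imperfective -f → chuvngoshibavangf.
Nasal assimilation: no change.
So the correct form is chuvngoshibavangf, option (C).
(B) chuvngoshibavshof is wrong: it uses 3rd person instead of 2nd person for person.
(A) chuvngoshangavibf is wrong: it has the affixes in the wrong order.

C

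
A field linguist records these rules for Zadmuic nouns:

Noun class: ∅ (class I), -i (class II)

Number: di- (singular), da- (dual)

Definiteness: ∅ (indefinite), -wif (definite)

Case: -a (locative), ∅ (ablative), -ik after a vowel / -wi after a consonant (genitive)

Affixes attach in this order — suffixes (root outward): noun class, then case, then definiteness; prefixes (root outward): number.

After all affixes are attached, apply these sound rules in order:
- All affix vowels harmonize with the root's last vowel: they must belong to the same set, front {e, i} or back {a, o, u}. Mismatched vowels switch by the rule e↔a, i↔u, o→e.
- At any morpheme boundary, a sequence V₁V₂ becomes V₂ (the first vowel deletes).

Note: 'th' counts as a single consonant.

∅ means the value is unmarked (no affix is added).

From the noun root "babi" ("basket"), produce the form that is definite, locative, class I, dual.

noun class = class I: zero marking, form stays babi.
Attach number dual da- → dababi.
Attach case locative -a → dababia.
Attach definiteness definite -wif → dababiawif.
Apply vowel harmony: dababiawif → debabiewif.
Apply vowel deletion: debabiewif → debabewif.

debabewif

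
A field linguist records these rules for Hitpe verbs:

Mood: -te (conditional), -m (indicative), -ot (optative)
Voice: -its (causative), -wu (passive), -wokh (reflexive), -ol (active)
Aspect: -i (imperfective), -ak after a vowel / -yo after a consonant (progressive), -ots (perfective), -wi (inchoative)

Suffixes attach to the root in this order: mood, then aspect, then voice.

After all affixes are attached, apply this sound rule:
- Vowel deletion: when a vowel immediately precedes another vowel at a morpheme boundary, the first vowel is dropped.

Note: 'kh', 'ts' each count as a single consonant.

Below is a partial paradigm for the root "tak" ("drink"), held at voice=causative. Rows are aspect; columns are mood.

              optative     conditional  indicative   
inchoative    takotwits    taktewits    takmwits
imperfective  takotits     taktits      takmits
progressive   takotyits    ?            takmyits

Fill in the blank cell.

Attach mood conditional -te → takte.
Attach aspect progressive -ak (after vowel 'e') → takteak.
Attach voice causative -its → takteakits.
Apply vowel deletion: takteakits → taktakits.

taktakits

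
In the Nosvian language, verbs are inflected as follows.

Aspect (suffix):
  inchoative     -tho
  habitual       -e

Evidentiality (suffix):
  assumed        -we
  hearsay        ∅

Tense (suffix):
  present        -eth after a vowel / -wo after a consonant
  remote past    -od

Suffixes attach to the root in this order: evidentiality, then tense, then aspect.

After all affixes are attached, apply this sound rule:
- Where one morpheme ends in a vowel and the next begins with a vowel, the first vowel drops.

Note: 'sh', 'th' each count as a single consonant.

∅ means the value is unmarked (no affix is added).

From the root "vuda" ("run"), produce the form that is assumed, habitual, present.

Attach evidentiality assumed -we → vudawe.
Attach tense present -eth (after vowel 'e') → vudaweeth.
Attach aspect habitual -e → vudaweethe.
Apply vowel deletion: vudaweethe → vudawethe.

vudawethe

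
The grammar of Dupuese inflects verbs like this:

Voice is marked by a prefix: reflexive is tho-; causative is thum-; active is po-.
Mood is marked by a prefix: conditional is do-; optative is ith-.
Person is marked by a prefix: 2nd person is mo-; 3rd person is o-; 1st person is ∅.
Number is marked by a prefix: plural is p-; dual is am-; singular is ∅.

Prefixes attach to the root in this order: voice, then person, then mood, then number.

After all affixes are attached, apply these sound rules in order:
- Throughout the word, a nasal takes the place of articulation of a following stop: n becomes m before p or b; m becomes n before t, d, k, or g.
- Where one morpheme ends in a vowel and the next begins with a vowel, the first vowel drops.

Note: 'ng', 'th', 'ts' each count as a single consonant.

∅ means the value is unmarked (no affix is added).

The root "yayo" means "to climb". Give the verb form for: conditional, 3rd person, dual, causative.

Attach voice causative thum- → thumyayo.
Attach person 3rd person o- → othumyayo.
Attach mood conditional do- → doothumyayo.
Attach number dual am- → amdoothumyayo.
Apply nasal assimilation: amdoothumyayo → andoothumyayo.
Apply vowel deletion: andoothumyayo → andothumyayo.

andothumyayo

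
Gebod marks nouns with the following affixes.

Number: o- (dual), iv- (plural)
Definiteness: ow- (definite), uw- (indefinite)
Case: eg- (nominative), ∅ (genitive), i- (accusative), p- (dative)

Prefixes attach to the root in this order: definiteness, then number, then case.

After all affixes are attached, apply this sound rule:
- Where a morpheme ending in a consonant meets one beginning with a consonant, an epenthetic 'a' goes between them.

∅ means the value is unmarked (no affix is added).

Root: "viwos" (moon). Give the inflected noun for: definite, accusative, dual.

Attach definiteness definite ow- → owviwos.
Attach number dual o- → oowviwos.
Attach case accusative i- → ioowviwos.
Apply epenthesis: ioowviwos → ioowaviwos.

ioowaviwos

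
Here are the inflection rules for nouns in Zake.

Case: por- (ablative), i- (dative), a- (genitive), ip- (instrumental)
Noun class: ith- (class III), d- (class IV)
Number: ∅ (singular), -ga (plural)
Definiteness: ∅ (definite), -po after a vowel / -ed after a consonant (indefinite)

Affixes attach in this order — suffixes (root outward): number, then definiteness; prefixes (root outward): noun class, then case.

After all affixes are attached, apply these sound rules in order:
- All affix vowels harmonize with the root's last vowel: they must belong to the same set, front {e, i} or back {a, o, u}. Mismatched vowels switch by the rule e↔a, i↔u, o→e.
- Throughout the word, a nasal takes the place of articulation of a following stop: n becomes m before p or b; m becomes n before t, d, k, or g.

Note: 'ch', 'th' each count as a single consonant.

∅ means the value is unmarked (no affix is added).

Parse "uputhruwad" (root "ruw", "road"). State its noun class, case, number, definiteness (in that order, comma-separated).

class III, instrumental, singular, indefinite

Segment: ip-ith-ruw-ed.
noun class: ith- → class III.
case: ip- → instrumental.
number: ∅ → singular.
definiteness: -po/ed → indefinite.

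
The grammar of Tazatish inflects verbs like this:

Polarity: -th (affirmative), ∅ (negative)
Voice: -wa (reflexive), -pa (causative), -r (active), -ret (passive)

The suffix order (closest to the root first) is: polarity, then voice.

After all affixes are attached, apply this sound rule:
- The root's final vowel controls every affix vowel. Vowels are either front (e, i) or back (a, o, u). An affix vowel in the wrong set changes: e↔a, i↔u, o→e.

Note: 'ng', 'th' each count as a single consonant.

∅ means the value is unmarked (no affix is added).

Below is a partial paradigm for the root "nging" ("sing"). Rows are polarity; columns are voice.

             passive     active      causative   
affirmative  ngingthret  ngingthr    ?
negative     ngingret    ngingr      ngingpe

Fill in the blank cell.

ngingthpe

Attach polarity affirmative -th → ngingth.
Attach voice causative -pa → ngingthpa.
Apply vowel harmony: ngingthpa → ngingthpe.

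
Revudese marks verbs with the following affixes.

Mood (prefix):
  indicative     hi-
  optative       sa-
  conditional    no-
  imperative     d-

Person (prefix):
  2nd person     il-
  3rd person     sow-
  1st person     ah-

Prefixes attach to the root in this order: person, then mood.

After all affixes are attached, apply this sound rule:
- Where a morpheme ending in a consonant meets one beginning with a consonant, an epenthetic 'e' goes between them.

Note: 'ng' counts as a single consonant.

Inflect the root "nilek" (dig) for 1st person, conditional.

noahenilek

Attach person 1st person ah- → ahnilek.
Attach mood conditional no- → noahnilek.
Apply epenthesis: noahnilek → noahenilek.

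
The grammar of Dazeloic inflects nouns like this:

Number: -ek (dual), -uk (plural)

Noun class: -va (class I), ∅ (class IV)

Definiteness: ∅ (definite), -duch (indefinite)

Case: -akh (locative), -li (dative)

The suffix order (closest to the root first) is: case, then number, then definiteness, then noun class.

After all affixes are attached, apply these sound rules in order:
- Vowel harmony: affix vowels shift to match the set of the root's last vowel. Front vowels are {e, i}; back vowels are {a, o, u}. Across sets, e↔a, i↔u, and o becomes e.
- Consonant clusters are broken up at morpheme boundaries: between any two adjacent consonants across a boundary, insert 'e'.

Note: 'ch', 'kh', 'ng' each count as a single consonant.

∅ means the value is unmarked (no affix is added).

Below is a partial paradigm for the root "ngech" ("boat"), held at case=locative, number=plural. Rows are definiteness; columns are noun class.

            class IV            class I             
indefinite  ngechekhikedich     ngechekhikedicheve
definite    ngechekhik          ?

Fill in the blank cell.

ngechekhikeve

Attach case locative -akh → ngechakh.
Attach number plural -uk → ngechakhuk.
definiteness = definite: zero marking, form stays ngechakhuk.
Attach noun class class I -va → ngechakhukva.
Apply vowel harmony: ngechakhukva → ngechekhikve.
Apply epenthesis: ngechekhikve → ngechekhikeve.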